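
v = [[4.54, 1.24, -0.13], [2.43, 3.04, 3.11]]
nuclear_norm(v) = 9.17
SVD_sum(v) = [[3.27, 2.08, 1.49], [3.59, 2.28, 1.63]] + [[1.27, -0.84, -1.62],[-1.16, 0.76, 1.48]]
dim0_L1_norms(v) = [6.97, 4.28, 3.24]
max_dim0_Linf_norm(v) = 4.54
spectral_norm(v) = 6.16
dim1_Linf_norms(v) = [4.54, 3.11]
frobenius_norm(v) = 6.85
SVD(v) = [[-0.67, -0.74], [-0.74, 0.67]] @ diag([6.160422537555333, 3.005643717871481]) @ [[-0.79, -0.50, -0.36], [-0.57, 0.38, 0.73]]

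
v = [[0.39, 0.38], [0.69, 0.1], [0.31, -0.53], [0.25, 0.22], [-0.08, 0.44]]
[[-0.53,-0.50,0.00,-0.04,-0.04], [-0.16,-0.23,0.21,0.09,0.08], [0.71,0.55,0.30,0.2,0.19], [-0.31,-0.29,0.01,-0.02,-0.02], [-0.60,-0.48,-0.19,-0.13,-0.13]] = v@[[-0.04, -0.17, 0.36, 0.17, 0.16], [-1.36, -1.13, -0.36, -0.27, -0.26]]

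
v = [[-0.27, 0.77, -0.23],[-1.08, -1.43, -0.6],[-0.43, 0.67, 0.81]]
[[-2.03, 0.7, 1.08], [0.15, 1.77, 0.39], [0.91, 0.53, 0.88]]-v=[[-1.76,-0.07,1.31], [1.23,3.2,0.99], [1.34,-0.14,0.07]]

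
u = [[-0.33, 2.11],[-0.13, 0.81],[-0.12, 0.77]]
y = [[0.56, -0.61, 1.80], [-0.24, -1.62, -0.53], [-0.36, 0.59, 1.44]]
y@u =[[-0.32, 2.07], [0.35, -2.23], [-0.13, 0.83]]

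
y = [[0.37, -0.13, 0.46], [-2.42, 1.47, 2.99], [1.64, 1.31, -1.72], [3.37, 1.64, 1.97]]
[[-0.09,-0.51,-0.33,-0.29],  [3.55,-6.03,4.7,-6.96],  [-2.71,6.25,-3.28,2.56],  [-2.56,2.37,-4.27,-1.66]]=y @ [[-0.96, 1.12, -1.47, 0.69],  [-0.20, 1.16, -0.10, -0.75],  [0.51, -1.68, 0.43, -1.40]]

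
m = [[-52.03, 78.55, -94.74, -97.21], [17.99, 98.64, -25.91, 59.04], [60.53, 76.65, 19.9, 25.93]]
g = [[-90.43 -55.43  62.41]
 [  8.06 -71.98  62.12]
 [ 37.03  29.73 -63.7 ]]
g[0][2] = 62.41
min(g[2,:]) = -63.7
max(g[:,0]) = 37.03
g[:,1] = [-55.43, -71.98, 29.73]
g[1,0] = 8.06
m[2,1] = 76.65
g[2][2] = -63.7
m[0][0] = -52.03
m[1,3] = 59.04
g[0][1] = -55.43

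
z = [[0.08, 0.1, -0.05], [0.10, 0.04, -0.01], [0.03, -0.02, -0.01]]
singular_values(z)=[0.17, 0.06, 0.02]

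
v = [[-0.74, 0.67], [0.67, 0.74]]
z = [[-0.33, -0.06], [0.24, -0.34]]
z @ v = [[0.2, -0.27], [-0.41, -0.09]]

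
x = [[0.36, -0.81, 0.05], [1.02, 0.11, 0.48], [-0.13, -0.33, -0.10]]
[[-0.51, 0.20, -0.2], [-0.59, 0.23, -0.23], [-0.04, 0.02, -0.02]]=x@ [[-0.52, 0.20, -0.2], [0.38, -0.15, 0.15], [-0.21, 0.08, -0.08]]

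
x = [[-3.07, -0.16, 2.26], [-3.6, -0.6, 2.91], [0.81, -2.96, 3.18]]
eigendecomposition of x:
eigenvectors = [[0.54, -0.42, 0.36],[0.76, -0.76, 0.44],[0.36, -0.5, 0.83]]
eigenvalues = [-1.77, -0.68, 1.97]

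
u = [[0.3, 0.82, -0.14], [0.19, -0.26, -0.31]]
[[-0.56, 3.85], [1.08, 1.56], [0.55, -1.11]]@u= [[0.56, -1.46, -1.12], [0.62, 0.48, -0.63], [-0.05, 0.74, 0.27]]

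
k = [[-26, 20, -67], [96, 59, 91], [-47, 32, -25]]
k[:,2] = [-67, 91, -25]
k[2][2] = -25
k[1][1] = 59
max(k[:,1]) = 59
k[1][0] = 96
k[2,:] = [-47, 32, -25]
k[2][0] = -47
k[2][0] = -47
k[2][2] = -25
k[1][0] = 96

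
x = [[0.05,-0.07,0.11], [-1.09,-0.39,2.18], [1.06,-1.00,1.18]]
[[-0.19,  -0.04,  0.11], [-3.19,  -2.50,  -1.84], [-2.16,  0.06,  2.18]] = x @ [[-0.02, 1.46, 1.45], [0.51, 1.26, -1.00], [-1.38, -0.19, -0.30]]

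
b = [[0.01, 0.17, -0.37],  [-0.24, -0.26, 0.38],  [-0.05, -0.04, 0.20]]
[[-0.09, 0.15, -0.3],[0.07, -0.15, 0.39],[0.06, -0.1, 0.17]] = b@ [[-0.01, 0.07, -0.35],[0.25, -0.27, -0.06],[0.36, -0.53, 0.77]]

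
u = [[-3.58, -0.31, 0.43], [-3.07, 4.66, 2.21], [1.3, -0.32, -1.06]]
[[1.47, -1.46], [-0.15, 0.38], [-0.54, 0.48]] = u@[[-0.36,  0.36], [-0.35,  0.38], [0.17,  -0.13]]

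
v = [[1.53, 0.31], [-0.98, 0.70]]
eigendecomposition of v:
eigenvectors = [[-0.37-0.32j, (-0.37+0.32j)],[0.87+0.00j, 0.87-0.00j]]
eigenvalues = [(1.11+0.36j), (1.11-0.36j)]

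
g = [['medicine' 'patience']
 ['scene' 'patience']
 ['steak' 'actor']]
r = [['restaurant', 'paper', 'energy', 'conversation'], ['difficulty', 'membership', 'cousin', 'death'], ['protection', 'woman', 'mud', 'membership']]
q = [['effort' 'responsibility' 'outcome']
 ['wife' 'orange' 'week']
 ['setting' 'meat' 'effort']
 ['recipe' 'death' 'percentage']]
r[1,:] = ['difficulty', 'membership', 'cousin', 'death']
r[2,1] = 'woman'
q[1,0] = 'wife'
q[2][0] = 'setting'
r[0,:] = ['restaurant', 'paper', 'energy', 'conversation']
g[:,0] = ['medicine', 'scene', 'steak']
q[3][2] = 'percentage'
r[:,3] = ['conversation', 'death', 'membership']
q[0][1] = 'responsibility'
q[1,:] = ['wife', 'orange', 'week']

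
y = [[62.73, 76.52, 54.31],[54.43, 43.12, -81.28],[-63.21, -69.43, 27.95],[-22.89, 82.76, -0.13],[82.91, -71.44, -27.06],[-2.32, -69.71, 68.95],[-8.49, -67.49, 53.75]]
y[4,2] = -27.06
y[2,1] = -69.43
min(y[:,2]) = -81.28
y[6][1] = -67.49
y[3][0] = -22.89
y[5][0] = -2.32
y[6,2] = 53.75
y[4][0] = 82.91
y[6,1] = -67.49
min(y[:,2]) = -81.28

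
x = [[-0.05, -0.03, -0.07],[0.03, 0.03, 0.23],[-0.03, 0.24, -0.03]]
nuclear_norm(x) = 0.53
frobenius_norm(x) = 0.35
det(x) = 0.00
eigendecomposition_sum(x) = [[-0.01,0.03,-0.03],[0.03,-0.10,0.12],[-0.04,0.11,-0.14]] + [[-0.04,  -0.01,  -0.0], [-0.01,  -0.0,  -0.0], [0.01,  0.00,  0.00]] + [[-0.0, -0.04, -0.04], [0.0, 0.13, 0.11], [0.00, 0.12, 0.11]]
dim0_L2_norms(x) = [0.07, 0.24, 0.24]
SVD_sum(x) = [[-0.01,-0.04,-0.07], [0.03,0.1,0.19], [0.01,0.04,0.07]] + [[-0.00,  0.01,  -0.01], [0.01,  -0.07,  0.04], [-0.04,  0.2,  -0.1]] + [[-0.04, -0.0, 0.01], [-0.01, -0.00, 0.00], [-0.0, -0.00, 0.0]]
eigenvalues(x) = [-0.24, -0.04, 0.24]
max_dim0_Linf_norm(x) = 0.24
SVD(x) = [[-0.33, -0.05, -0.94], [0.88, 0.33, -0.33], [0.33, -0.94, -0.06]] @ diag([0.24777311286196432, 0.24373205977834866, 0.04003957515878271]) @ [[0.13, 0.47, 0.87], [0.17, -0.88, 0.45], [0.98, 0.09, -0.2]]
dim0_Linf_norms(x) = [0.05, 0.24, 0.23]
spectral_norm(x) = 0.25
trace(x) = -0.05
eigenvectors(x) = [[-0.17, 0.98, -0.24], [0.64, 0.13, 0.71], [-0.75, -0.17, 0.67]]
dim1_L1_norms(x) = [0.15, 0.29, 0.3]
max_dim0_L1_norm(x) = 0.33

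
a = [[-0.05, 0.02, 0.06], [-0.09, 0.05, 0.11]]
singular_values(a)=[0.17, 0.01]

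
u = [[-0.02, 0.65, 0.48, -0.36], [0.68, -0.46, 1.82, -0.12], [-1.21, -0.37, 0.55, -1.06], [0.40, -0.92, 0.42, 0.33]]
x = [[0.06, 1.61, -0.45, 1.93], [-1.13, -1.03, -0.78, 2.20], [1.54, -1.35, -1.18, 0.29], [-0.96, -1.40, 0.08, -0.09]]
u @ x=[[0.35, -0.85, -1.09, 1.56], [3.48, -0.72, -2.10, 0.84], [2.21, -0.83, 0.10, -2.89], [1.39, 0.56, 0.07, -1.16]]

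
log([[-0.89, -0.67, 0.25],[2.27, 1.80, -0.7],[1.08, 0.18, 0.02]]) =[[(-0.38+4.46j), -0.09+1.47j, (0.47-0.64j)],[(-6.17-3.7j), (-2.33-0.99j), (-1.34+1.78j)],[-15.30+0.69j, -5.84+0.77j, (-2.01+2.81j)]]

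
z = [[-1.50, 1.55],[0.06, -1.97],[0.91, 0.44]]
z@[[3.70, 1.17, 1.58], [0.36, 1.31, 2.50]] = [[-4.99, 0.28, 1.5], [-0.49, -2.51, -4.83], [3.53, 1.64, 2.54]]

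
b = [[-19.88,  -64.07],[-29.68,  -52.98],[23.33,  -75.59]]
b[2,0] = 23.33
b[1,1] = -52.98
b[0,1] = -64.07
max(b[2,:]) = 23.33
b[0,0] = -19.88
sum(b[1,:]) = -82.66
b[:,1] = [-64.07, -52.98, -75.59]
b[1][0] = -29.68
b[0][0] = -19.88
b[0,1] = -64.07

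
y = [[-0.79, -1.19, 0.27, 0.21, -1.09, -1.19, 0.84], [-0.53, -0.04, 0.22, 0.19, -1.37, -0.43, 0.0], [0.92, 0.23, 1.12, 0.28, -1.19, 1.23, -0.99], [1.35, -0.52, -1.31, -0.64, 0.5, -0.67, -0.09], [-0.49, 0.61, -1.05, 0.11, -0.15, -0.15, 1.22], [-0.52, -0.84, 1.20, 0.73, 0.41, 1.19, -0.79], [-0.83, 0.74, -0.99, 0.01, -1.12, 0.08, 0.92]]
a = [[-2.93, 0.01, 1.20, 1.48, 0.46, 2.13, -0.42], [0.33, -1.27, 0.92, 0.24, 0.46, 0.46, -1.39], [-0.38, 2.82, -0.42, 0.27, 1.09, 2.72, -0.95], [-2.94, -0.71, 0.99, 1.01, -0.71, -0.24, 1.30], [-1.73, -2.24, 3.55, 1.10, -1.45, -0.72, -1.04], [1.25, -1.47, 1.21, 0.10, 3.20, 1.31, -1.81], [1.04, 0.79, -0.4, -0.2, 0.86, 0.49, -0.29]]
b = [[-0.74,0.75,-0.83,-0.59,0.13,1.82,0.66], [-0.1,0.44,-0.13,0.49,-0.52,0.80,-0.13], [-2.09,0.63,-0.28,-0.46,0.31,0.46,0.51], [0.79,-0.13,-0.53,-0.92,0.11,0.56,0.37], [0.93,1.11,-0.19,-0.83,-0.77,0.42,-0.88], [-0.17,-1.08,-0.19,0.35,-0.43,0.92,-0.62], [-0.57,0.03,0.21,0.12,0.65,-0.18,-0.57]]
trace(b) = -1.92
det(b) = -0.28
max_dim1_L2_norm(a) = 5.05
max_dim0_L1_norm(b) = 5.39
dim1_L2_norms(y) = [2.34, 1.56, 2.48, 2.22, 1.81, 2.27, 2.08]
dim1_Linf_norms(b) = [1.82, 0.8, 2.09, 0.92, 1.11, 1.08, 0.65]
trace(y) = 1.61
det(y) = -3.66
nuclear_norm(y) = 12.29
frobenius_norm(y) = 5.63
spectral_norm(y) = 3.66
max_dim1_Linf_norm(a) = 3.55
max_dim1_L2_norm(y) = 2.48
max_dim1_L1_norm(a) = 11.83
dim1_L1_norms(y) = [5.58, 2.78, 5.96, 5.08, 3.78, 5.68, 4.69]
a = b @ y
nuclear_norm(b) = 10.70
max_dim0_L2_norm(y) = 2.57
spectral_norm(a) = 6.62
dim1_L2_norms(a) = [4.14, 2.23, 4.22, 3.66, 5.05, 4.52, 1.72]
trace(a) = -4.04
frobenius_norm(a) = 10.11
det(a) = 1.15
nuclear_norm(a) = 19.98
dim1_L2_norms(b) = [2.43, 1.18, 2.37, 1.49, 2.09, 1.66, 1.08]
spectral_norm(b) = 3.13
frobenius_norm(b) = 4.84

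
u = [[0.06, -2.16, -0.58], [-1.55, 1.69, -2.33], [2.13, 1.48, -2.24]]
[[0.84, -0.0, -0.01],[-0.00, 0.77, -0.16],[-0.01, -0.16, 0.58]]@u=[[0.03,-1.83,-0.46], [-1.53,1.06,-1.44], [1.48,0.61,-0.92]]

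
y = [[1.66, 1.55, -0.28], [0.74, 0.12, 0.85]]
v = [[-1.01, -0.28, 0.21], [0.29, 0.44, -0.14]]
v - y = [[-2.67, -1.83, 0.49], [-0.45, 0.32, -0.99]]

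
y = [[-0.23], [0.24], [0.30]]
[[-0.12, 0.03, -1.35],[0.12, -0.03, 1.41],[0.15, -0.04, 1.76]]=y@ [[0.51, -0.14, 5.86]]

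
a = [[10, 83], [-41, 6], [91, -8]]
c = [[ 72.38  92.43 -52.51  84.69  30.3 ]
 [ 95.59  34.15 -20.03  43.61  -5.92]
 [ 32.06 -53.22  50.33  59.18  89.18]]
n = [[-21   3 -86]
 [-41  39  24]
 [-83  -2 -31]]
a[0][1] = 83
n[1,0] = -41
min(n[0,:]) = -86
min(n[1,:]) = -41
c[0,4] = 30.3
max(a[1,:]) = 6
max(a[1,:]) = 6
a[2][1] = -8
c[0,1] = 92.43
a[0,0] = 10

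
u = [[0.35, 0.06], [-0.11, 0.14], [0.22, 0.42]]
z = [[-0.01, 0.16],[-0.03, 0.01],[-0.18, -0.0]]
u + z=[[0.34,  0.22], [-0.14,  0.15], [0.04,  0.42]]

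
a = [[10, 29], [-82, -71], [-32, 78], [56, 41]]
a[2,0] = -32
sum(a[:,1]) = 77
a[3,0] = 56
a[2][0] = -32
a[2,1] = 78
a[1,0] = -82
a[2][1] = 78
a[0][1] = 29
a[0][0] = 10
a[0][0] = 10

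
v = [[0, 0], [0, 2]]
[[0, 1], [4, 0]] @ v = [[0, 2], [0, 0]]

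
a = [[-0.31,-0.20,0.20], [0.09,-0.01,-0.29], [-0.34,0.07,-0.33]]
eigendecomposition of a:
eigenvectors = [[-0.45+0.08j, -0.45-0.08j, (0.07+0j)], [(0.63+0j), 0.63-0.00j, 0.70+0.00j], [(0.22-0.59j), 0.22+0.59j, 0.71+0.00j]]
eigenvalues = [(-0.18+0.28j), (-0.18-0.28j), (-0.29+0j)]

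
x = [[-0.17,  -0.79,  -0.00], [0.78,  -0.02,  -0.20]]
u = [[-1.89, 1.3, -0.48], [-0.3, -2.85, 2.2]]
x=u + [[1.72, -2.09, 0.48], [1.08, 2.83, -2.40]]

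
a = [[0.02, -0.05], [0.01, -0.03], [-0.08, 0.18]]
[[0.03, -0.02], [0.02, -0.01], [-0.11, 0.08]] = a @ [[0.84, -1.7], [-0.22, -0.31]]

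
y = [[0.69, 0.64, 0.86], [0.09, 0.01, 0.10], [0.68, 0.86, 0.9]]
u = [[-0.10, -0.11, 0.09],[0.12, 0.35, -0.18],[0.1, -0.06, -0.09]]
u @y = [[-0.02,0.01,-0.02], [-0.01,-0.07,-0.02], [0.00,-0.01,-0.00]]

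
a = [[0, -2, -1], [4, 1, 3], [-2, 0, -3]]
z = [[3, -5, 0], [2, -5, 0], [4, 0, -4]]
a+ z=[[3, -7, -1], [6, -4, 3], [2, 0, -7]]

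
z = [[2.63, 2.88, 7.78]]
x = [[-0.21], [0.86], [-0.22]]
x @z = [[-0.55, -0.60, -1.63], [2.26, 2.48, 6.69], [-0.58, -0.63, -1.71]]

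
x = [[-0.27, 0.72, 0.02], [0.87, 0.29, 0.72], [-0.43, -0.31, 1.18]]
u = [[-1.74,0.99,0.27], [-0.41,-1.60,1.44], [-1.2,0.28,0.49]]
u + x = [[-2.01, 1.71, 0.29], [0.46, -1.31, 2.16], [-1.63, -0.03, 1.67]]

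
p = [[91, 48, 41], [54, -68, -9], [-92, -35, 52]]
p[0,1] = 48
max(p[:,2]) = 52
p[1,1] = -68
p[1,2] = -9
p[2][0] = -92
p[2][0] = -92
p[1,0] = 54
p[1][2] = -9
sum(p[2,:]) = -75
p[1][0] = 54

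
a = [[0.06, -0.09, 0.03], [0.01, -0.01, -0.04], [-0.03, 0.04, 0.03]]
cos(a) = [[1.0, 0.00, -0.00], [-0.0, 1.0, 0.0], [0.0, -0.00, 1.00]]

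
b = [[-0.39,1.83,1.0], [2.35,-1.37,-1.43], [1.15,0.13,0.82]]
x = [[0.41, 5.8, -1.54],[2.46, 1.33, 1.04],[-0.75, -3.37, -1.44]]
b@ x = [[3.59, -3.20, 1.06],[-1.33, 16.63, -2.98],[0.18, 4.08, -2.82]]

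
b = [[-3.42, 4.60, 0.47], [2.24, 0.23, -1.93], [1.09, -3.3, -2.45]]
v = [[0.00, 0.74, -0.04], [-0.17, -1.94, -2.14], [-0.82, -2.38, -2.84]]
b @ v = [[-1.17, -12.57, -11.04], [1.54, 5.80, 4.9], [2.57, 13.04, 13.98]]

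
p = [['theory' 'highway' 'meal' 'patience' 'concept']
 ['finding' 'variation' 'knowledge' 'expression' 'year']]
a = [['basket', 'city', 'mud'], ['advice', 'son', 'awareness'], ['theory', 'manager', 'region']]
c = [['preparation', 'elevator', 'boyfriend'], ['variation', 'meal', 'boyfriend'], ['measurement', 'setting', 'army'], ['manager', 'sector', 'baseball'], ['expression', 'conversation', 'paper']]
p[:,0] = ['theory', 'finding']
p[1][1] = 'variation'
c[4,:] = ['expression', 'conversation', 'paper']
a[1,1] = 'son'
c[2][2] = 'army'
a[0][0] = 'basket'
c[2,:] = ['measurement', 'setting', 'army']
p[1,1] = 'variation'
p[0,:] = ['theory', 'highway', 'meal', 'patience', 'concept']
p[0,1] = 'highway'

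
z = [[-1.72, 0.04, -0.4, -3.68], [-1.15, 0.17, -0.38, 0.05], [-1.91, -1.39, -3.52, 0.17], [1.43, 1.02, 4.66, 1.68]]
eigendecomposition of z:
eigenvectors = [[(0.63+0j),0.63-0.00j,-0.31+0.00j,-0.65+0.00j], [0.10+0.14j,(0.1-0.14j),(0.91+0j),(0.41+0j)], [(-0.25+0.52j),(-0.25-0.52j),(-0.16+0j),0.14+0.00j], [0.24-0.43j,0.24+0.43j,0.22+0.00j,0.63+0.00j]]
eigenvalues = [(-2.97+2.23j), (-2.97-2.23j), (0.63+0j), (1.92+0j)]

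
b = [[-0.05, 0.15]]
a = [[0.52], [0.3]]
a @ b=[[-0.03, 0.08], [-0.02, 0.04]]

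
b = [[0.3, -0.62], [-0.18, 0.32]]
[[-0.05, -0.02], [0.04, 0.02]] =b @ [[-0.66, -0.35], [-0.24, -0.13]]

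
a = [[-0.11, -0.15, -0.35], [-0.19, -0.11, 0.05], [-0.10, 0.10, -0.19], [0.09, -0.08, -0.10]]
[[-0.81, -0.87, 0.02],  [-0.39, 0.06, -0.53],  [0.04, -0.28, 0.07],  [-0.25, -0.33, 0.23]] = a @ [[0.69, -0.35, 2.07],  [2.78, 1.00, 0.79],  [0.91, 2.17, -1.04]]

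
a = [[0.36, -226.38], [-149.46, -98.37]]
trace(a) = -98.01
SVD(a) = [[0.84, 0.55], [0.55, -0.84]] @ diag([256.5906839011153, 132.0007705854701]) @ [[-0.32, -0.95], [0.95, -0.32]]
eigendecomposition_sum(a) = [[89.05, -84.07], [-55.5, 52.39]] + [[-88.69, -142.31], [-93.96, -150.76]]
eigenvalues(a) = [141.45, -239.46]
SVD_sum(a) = [[-68.33, -203.29],[-44.88, -133.52]] + [[68.69, -23.09],[-104.58, 35.15]]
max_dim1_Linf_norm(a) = 226.38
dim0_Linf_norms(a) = [149.46, 226.38]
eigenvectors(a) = [[0.85,  0.69], [-0.53,  0.73]]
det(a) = -33870.17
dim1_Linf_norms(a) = [226.38, 149.46]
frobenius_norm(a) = 288.55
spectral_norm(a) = 256.59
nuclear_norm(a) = 388.59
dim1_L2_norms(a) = [226.38, 178.93]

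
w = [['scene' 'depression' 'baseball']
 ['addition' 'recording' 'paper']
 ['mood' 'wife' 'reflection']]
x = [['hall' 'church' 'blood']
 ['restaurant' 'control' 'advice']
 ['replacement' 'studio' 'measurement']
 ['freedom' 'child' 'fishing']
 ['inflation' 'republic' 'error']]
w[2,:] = ['mood', 'wife', 'reflection']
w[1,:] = ['addition', 'recording', 'paper']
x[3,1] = 'child'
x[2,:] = ['replacement', 'studio', 'measurement']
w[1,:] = ['addition', 'recording', 'paper']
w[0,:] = ['scene', 'depression', 'baseball']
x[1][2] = 'advice'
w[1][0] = 'addition'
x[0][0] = 'hall'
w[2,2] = 'reflection'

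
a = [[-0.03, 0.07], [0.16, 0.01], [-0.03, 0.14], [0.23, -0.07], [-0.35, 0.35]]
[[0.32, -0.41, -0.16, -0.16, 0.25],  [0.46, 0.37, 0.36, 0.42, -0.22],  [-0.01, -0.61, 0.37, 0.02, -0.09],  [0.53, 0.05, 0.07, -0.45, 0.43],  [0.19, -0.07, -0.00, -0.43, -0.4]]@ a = [[-0.19, 0.09], [0.21, -0.02], [-0.07, 0.01], [-0.26, 0.23], [0.02, -0.1]]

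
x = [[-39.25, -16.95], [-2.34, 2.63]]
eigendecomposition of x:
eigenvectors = [[-1.00, 0.37], [-0.05, -0.93]]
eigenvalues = [-40.18, 3.56]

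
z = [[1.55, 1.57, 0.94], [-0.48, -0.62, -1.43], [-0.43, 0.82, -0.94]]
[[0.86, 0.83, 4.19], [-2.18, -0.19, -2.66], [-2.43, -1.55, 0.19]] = z @ [[0.28, 1.53, 0.45],[-0.79, -1.02, 1.62],[1.77, 0.06, 1.01]]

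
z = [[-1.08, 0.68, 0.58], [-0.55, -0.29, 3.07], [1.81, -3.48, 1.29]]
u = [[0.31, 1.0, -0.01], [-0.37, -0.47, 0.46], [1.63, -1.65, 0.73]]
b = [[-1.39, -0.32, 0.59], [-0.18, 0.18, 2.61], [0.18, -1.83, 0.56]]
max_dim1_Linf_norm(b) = 2.61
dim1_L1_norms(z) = [2.34, 3.91, 6.58]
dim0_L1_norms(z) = [3.44, 4.45, 4.94]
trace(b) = -0.65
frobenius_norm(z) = 5.37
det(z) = -5.46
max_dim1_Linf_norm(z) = 3.48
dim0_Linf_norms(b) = [1.39, 1.83, 2.61]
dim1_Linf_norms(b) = [1.39, 2.61, 1.83]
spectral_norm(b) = 2.80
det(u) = 1.14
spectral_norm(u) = 2.50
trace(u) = 0.57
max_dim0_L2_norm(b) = 2.73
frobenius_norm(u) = 2.75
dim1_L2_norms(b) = [1.54, 2.62, 1.92]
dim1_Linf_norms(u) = [1.0, 0.47, 1.65]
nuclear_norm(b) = 5.96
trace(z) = -0.08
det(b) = -6.79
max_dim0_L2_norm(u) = 1.99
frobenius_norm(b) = 3.60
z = b + u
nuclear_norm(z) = 7.86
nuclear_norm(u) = 4.00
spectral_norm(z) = 4.38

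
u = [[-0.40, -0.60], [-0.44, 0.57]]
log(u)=[[-0.44+2.65j, -0.10+1.33j],  [-0.08+0.98j, -0.27+0.49j]]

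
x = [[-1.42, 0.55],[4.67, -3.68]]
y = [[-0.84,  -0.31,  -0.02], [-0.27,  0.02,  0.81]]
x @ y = [[1.04, 0.45, 0.47], [-2.93, -1.52, -3.07]]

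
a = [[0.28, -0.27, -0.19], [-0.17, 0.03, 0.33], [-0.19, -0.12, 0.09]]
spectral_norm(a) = 0.55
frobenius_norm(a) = 0.62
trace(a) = 0.40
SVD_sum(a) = [[0.27, -0.14, -0.27],[-0.23, 0.12, 0.23],[-0.10, 0.05, 0.10]] + [[-0.02, -0.14, 0.05], [-0.01, -0.1, 0.04], [-0.02, -0.15, 0.06]] + [[0.03,  0.01,  0.03], [0.07,  0.01,  0.06], [-0.07,  -0.02,  -0.07]]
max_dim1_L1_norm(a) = 0.74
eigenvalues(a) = [(0.49+0j), (-0.05+0.19j), (-0.05-0.19j)]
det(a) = 0.02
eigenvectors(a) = [[-0.84+0.00j, 0.20+0.47j, (0.2-0.47j)], [(0.49+0j), (0.61+0j), (0.61-0j)], [(0.25+0j), (-0.04+0.6j), (-0.04-0.6j)]]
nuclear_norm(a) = 0.94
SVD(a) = [[-0.73, -0.61, -0.3], [0.63, -0.43, -0.65], [0.26, -0.67, 0.7]] @ diag([0.5496345139903044, 0.2487490219801988, 0.1439646661321334]) @ [[-0.66, 0.34, 0.67], [0.12, 0.93, -0.35], [-0.74, -0.15, -0.65]]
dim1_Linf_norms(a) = [0.28, 0.33, 0.19]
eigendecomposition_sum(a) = [[0.34+0.00j, -0.13+0.00j, -0.27+0.00j], [(-0.2-0j), (0.07+0j), 0.15+0.00j], [-0.10-0.00j, (0.04+0j), (0.08+0j)]] + [[(-0.03+0.02j), (-0.07+0.01j), (0.04+0.06j)], [0.01+0.04j, -0.02+0.08j, (0.09-0.01j)], [(-0.04+0.01j), -0.08-0.03j, (0.01+0.09j)]] + [[-0.03-0.02j,(-0.07-0.01j),0.04-0.06j], [0.01-0.04j,-0.02-0.08j,(0.09+0.01j)], [(-0.04-0.01j),(-0.08+0.03j),0.01-0.09j]]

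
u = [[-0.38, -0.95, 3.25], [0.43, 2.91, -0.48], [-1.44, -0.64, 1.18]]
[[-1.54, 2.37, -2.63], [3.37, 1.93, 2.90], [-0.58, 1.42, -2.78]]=u @[[-0.25,  -0.64,  1.23], [1.17,  0.91,  0.74], [-0.16,  0.92,  -0.45]]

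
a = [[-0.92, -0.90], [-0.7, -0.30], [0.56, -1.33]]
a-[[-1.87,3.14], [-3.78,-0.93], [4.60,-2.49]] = [[0.95, -4.04], [3.08, 0.63], [-4.04, 1.16]]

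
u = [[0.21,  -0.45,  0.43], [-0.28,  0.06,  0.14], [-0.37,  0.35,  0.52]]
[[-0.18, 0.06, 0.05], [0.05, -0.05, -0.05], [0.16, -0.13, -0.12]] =u @ [[-0.09, 0.11, 0.11], [0.36, -0.15, -0.13], [0.01, -0.07, -0.07]]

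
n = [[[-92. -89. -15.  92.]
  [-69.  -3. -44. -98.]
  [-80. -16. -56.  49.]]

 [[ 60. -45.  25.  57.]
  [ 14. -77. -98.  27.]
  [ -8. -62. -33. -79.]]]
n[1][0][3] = 57.0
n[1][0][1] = -45.0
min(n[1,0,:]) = -45.0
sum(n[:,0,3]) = 149.0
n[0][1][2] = -44.0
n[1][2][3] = -79.0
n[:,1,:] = [[-69.0, -3.0, -44.0, -98.0], [14.0, -77.0, -98.0, 27.0]]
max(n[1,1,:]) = 27.0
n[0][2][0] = -80.0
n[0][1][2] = -44.0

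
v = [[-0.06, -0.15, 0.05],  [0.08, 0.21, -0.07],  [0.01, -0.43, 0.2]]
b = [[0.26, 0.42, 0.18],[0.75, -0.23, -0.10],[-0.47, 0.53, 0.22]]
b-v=[[0.32, 0.57, 0.13], [0.67, -0.44, -0.03], [-0.48, 0.96, 0.02]]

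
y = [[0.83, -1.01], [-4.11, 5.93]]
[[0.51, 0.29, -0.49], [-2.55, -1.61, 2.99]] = y @ [[0.62,0.16,0.11],[0.00,-0.16,0.58]]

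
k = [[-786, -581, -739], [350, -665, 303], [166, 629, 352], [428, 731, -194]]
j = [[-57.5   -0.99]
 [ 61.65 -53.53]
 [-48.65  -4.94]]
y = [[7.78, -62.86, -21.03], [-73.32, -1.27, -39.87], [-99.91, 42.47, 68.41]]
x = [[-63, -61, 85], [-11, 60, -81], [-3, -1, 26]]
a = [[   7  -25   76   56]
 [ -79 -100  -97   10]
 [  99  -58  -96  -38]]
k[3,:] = [428, 731, -194]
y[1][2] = -39.87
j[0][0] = -57.5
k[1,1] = -665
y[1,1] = -1.27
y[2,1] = 42.47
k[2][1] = 629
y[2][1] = 42.47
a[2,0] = 99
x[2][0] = -3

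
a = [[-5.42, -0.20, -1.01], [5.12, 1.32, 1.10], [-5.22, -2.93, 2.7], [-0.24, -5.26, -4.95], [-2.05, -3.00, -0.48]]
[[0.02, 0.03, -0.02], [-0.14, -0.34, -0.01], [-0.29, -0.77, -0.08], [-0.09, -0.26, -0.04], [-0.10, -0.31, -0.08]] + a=[[-5.40, -0.17, -1.03], [4.98, 0.98, 1.09], [-5.51, -3.70, 2.62], [-0.33, -5.52, -4.99], [-2.15, -3.31, -0.56]]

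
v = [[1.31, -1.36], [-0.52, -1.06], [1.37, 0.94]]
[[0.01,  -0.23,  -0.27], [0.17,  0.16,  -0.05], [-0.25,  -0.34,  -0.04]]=v@[[-0.11, -0.22, -0.1], [-0.11, -0.04, 0.10]]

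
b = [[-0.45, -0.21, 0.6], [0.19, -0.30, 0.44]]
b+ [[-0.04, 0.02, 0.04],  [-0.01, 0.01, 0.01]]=[[-0.49, -0.19, 0.64], [0.18, -0.29, 0.45]]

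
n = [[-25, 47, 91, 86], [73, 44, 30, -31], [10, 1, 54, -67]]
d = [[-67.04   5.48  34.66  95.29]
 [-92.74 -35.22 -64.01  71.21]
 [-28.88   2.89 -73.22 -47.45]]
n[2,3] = -67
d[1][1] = -35.22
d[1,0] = -92.74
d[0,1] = 5.48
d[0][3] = 95.29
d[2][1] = 2.89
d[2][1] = 2.89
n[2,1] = 1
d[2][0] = -28.88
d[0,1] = 5.48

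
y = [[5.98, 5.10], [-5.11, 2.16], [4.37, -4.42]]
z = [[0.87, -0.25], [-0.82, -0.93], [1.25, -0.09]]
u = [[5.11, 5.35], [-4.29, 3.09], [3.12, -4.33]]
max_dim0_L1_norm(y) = 15.46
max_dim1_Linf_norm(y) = 5.98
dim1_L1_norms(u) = [10.46, 7.38, 7.45]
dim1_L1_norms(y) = [11.08, 7.27, 8.79]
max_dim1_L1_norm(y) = 11.08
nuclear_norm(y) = 16.08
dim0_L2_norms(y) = [9.0, 7.09]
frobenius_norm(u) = 10.54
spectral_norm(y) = 9.00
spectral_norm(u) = 7.55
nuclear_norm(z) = 2.68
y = z + u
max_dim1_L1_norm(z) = 1.75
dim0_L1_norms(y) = [15.46, 11.68]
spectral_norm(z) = 1.75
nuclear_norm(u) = 14.91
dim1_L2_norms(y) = [7.86, 5.55, 6.22]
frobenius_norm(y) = 11.45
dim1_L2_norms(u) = [7.4, 5.29, 5.34]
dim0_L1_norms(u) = [12.52, 12.77]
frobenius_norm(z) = 1.98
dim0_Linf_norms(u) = [5.11, 5.35]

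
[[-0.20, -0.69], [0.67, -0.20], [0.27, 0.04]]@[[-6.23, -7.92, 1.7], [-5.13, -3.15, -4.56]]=[[4.79, 3.76, 2.81], [-3.15, -4.68, 2.05], [-1.89, -2.26, 0.28]]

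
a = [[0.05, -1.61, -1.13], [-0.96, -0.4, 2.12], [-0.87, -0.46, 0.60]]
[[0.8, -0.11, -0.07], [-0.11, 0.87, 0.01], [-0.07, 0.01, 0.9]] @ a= [[0.21, -1.21, -1.18], [-0.85, -0.18, 1.97], [-0.80, -0.31, 0.64]]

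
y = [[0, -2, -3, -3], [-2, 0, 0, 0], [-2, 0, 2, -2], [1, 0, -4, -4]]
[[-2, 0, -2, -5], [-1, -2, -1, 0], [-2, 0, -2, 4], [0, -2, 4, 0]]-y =[[-2, 2, 1, -2], [1, -2, -1, 0], [0, 0, -4, 6], [-1, -2, 8, 4]]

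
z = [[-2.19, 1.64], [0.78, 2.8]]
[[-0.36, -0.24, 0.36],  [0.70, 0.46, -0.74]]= z@[[0.29, 0.19, -0.30], [0.17, 0.11, -0.18]]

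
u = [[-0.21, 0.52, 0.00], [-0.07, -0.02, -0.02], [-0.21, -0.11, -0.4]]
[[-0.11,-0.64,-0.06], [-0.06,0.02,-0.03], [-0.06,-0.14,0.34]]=u @ [[0.91, -0.07, 0.80], [0.16, -1.25, 0.21], [-0.38, 0.74, -1.33]]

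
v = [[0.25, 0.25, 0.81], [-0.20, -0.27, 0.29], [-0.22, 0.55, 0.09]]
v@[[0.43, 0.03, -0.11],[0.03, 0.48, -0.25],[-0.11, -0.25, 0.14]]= [[0.03,-0.08,0.02], [-0.13,-0.21,0.13], [-0.09,0.23,-0.1]]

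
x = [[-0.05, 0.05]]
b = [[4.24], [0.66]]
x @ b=[[-0.18]]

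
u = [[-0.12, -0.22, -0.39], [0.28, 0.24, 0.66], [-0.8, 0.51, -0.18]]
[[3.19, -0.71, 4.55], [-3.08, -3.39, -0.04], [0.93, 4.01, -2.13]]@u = [[-4.22,1.45,-2.53], [-0.55,-0.16,-1.03], [2.72,-0.33,2.67]]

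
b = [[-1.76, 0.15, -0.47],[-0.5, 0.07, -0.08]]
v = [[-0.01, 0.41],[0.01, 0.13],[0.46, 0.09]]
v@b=[[-0.19, 0.03, -0.03], [-0.08, 0.01, -0.02], [-0.85, 0.08, -0.22]]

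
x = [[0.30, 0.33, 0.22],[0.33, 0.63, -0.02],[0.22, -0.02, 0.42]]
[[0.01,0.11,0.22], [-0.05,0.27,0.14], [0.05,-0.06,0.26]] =x @ [[-0.55,-0.15,0.42], [0.23,0.51,0.02], [0.43,-0.04,0.4]]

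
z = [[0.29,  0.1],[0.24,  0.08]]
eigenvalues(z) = [0.37, -0.0]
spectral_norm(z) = 0.40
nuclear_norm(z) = 0.40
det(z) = -0.00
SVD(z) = [[-0.77, -0.64], [-0.64, 0.77]] @ diag([0.39761281647540564, 0.002012007578356038]) @ [[-0.95,-0.32], [0.32,-0.95]]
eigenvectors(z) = [[0.77, -0.32], [0.63, 0.95]]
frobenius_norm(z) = 0.40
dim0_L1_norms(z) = [0.53, 0.18]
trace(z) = 0.37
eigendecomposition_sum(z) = [[0.29, 0.10], [0.24, 0.08]] + [[-0.00, 0.00], [0.00, -0.0]]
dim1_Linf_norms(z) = [0.29, 0.24]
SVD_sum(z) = [[0.29, 0.1], [0.24, 0.08]] + [[-0.00, 0.0],  [0.0, -0.0]]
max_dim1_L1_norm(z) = 0.39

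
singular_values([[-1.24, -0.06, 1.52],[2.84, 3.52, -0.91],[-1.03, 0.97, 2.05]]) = [4.8, 2.88, 0.0]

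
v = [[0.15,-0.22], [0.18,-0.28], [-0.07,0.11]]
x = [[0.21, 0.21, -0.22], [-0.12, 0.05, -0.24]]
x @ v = [[0.08, -0.13], [0.01, -0.01]]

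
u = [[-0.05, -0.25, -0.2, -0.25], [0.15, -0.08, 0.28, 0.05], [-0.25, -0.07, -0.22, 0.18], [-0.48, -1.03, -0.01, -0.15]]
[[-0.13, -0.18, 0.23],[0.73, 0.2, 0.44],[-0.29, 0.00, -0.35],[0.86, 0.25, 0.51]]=u @ [[1.69, -0.15, 2.32], [-1.81, -0.25, -1.64], [0.98, 0.65, -0.20], [1.22, 0.49, 0.42]]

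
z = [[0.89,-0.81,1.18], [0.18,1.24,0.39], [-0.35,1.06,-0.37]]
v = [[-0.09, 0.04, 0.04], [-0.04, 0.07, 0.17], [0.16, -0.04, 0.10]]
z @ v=[[0.14, -0.07, 0.02], [-0.0, 0.08, 0.26], [-0.07, 0.08, 0.13]]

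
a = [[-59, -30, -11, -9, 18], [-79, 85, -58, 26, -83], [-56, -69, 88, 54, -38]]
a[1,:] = [-79, 85, -58, 26, -83]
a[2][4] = -38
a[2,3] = 54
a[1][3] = 26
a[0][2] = -11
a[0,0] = -59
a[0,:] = [-59, -30, -11, -9, 18]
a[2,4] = -38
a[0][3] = -9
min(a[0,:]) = -59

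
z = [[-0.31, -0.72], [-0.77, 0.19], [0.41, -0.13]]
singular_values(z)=[0.93, 0.75]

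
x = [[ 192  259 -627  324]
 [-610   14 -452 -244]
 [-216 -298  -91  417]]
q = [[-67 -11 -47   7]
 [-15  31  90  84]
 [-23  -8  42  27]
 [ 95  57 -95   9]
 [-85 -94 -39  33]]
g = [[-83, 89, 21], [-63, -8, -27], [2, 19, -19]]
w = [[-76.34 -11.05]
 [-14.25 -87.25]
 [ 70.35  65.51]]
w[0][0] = -76.34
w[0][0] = -76.34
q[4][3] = 33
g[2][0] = 2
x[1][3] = -244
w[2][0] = 70.35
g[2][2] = -19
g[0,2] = 21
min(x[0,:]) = -627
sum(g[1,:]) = -98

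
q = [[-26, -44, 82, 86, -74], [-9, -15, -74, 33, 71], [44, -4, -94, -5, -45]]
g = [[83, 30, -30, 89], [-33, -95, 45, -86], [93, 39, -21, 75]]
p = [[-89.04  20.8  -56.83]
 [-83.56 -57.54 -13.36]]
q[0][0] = -26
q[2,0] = 44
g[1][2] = 45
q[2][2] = -94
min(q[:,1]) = -44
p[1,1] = -57.54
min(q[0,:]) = -74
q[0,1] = -44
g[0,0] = 83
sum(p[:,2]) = -70.19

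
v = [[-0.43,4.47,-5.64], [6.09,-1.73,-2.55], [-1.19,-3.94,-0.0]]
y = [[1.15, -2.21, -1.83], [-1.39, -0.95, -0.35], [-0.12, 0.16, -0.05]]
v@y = [[-6.03, -4.20, -0.50],[9.71, -12.22, -10.41],[4.11, 6.37, 3.56]]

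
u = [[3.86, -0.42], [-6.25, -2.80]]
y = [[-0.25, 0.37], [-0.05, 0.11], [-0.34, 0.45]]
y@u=[[-3.28, -0.93], [-0.88, -0.29], [-4.12, -1.12]]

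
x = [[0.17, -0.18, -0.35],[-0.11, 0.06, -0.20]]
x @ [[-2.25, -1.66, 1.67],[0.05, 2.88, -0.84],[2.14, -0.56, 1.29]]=[[-1.14, -0.60, -0.02], [-0.18, 0.47, -0.49]]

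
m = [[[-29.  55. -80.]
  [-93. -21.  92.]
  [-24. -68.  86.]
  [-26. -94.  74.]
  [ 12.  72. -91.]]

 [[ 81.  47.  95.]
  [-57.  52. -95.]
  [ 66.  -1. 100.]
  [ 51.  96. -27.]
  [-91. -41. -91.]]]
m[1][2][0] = 66.0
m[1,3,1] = 96.0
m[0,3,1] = -94.0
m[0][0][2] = -80.0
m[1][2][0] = 66.0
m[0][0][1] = 55.0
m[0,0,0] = -29.0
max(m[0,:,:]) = 92.0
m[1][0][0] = 81.0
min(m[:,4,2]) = -91.0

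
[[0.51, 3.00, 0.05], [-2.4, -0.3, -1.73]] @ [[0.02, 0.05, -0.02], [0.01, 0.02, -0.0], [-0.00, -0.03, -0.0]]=[[0.04, 0.08, -0.01], [-0.05, -0.07, 0.05]]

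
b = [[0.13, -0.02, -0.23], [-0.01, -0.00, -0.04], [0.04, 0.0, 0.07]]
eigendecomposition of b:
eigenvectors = [[(0.91+0j),0.91-0.00j,0.08+0.00j], [-0.00+0.15j,-0.00-0.15j,(1+0j)], [(0.12-0.37j),0.12+0.37j,-0.04+0.00j]]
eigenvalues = [(0.1+0.09j), (0.1-0.09j), 0j]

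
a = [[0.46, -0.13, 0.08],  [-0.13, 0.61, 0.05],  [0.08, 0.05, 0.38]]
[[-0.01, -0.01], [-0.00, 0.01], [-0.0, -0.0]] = a @ [[-0.02, -0.01], [-0.01, 0.02], [-0.0, -0.01]]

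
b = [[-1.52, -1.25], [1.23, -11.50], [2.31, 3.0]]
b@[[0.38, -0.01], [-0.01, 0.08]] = [[-0.57, -0.08], [0.58, -0.93], [0.85, 0.22]]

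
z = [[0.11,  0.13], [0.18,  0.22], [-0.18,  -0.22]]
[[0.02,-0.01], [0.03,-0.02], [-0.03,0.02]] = z @ [[-0.02, -0.12], [0.17, 0.01]]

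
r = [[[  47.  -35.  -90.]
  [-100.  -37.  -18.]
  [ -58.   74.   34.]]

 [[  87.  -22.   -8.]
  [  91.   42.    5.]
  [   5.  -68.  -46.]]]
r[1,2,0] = 5.0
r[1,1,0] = 91.0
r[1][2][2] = -46.0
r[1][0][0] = 87.0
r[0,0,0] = 47.0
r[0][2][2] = 34.0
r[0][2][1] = 74.0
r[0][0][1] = -35.0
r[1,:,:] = [[87.0, -22.0, -8.0], [91.0, 42.0, 5.0], [5.0, -68.0, -46.0]]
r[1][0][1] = -22.0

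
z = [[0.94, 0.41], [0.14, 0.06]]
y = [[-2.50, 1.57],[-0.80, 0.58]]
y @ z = [[-2.13, -0.93], [-0.67, -0.29]]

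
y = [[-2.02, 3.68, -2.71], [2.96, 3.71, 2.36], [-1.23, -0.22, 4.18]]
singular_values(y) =[5.77, 5.33, 3.23]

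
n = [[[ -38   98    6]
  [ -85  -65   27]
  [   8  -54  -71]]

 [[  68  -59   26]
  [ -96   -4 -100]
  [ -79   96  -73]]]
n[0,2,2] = -71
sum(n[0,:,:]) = -174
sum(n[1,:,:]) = -221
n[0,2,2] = -71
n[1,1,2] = -100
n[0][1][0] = -85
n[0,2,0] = 8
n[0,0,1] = 98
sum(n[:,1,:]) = -323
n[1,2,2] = -73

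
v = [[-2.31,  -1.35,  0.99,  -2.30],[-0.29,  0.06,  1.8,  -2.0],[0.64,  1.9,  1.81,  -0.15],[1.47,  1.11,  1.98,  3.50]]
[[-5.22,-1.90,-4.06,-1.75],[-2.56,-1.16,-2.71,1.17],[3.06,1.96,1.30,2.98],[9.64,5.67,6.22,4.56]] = v @[[-0.02, -0.58, -0.11, 0.75],[1.05, 0.71, 0.71, 0.32],[0.76, 0.65, 0.14, 1.07],[2.0, 1.27, 1.52, 0.28]]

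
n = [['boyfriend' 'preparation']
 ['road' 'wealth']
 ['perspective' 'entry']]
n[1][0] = 'road'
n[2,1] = 'entry'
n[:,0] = ['boyfriend', 'road', 'perspective']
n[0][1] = 'preparation'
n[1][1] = 'wealth'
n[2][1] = 'entry'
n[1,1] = 'wealth'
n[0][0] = 'boyfriend'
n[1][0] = 'road'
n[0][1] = 'preparation'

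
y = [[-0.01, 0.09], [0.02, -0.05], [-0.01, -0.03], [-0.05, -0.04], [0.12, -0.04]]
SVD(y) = [[-0.43, 0.62], [0.32, -0.27], [0.07, -0.28], [-0.12, -0.58], [0.84, 0.36]] @ diag([0.14393525819703135, 0.1071570877159039]) @ [[0.81, -0.59], [0.59, 0.81]]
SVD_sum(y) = [[-0.05,0.04], [0.04,-0.03], [0.01,-0.01], [-0.01,0.01], [0.1,-0.07]] + [[0.04, 0.05], [-0.02, -0.02], [-0.02, -0.02], [-0.04, -0.05], [0.02, 0.03]]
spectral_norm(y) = 0.14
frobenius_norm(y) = 0.18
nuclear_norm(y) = 0.25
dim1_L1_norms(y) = [0.1, 0.07, 0.04, 0.09, 0.16]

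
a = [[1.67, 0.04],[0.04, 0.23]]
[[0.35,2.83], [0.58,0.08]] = a@[[0.15, 1.69], [2.51, 0.07]]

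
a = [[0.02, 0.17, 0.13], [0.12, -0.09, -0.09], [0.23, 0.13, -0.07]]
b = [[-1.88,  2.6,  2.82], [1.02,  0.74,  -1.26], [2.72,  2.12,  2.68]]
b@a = [[0.92, -0.19, -0.68], [-0.18, -0.06, 0.15], [0.93, 0.62, -0.02]]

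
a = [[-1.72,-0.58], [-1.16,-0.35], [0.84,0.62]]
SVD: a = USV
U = [[-0.76,-0.29], [-0.50,-0.32], [0.42,-0.90]]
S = [2.4, 0.3]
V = [[0.93, 0.36],[0.36, -0.93]]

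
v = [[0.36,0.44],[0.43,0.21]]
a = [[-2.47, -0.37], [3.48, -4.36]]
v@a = [[0.64,-2.05],  [-0.33,-1.07]]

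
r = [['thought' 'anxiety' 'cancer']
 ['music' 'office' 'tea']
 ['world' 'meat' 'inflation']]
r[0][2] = 'cancer'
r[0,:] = ['thought', 'anxiety', 'cancer']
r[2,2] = 'inflation'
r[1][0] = 'music'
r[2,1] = 'meat'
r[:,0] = ['thought', 'music', 'world']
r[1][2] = 'tea'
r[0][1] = 'anxiety'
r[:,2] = ['cancer', 'tea', 'inflation']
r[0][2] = 'cancer'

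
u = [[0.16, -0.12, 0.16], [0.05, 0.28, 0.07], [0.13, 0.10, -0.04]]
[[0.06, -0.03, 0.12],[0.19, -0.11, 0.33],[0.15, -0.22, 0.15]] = u @ [[0.74, -1.17, 0.72], [0.52, -0.37, 0.88], [0.04, 0.73, 0.71]]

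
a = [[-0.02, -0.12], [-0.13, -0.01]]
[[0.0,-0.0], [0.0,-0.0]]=a@[[-0.02,0.02], [-0.01,0.01]]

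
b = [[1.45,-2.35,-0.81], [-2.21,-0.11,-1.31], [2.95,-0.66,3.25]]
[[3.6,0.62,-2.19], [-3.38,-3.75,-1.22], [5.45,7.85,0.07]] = b @[[1.43,  0.72,  0.64], [-0.73,  -0.4,  1.42], [0.23,  1.68,  -0.27]]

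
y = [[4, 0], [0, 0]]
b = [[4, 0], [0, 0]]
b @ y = [[16, 0], [0, 0]]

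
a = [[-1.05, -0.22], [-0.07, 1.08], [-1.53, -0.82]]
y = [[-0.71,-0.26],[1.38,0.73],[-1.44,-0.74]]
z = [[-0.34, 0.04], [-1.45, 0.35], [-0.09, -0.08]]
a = y + z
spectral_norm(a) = 2.07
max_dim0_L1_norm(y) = 3.53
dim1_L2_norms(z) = [0.34, 1.49, 0.12]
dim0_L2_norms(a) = [1.86, 1.37]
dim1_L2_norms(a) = [1.07, 1.08, 1.74]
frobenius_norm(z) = 1.54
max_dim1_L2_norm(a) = 1.74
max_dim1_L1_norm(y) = 2.18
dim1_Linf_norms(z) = [0.34, 1.45, 0.09]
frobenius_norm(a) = 2.31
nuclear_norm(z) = 1.64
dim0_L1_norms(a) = [2.65, 2.12]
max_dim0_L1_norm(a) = 2.65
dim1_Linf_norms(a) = [1.05, 1.08, 1.53]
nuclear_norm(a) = 3.10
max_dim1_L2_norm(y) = 1.62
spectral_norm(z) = 1.53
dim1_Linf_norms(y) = [0.71, 1.38, 1.44]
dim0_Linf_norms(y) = [1.44, 0.74]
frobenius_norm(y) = 2.37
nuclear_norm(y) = 2.46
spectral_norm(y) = 2.37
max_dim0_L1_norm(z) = 1.88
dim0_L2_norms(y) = [2.12, 1.07]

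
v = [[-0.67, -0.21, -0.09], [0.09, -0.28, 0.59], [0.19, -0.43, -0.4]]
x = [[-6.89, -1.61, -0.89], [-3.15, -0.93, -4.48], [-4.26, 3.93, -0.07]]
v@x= [[5.66, 0.92, 1.54], [-2.25, 2.43, 1.13], [1.75, -1.48, 1.79]]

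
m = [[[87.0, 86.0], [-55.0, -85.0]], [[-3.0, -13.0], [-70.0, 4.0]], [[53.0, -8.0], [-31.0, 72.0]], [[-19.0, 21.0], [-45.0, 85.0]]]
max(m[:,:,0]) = 87.0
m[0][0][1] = 86.0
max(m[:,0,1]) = 86.0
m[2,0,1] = -8.0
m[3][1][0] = -45.0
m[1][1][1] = 4.0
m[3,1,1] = 85.0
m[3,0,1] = 21.0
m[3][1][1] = 85.0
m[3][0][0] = -19.0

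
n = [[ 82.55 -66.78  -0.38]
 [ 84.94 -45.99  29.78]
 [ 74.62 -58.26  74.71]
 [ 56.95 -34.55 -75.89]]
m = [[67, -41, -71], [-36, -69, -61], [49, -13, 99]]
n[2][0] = 74.62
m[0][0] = 67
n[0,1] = -66.78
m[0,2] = -71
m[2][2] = 99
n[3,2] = -75.89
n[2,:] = [74.62, -58.26, 74.71]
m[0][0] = 67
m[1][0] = -36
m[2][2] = 99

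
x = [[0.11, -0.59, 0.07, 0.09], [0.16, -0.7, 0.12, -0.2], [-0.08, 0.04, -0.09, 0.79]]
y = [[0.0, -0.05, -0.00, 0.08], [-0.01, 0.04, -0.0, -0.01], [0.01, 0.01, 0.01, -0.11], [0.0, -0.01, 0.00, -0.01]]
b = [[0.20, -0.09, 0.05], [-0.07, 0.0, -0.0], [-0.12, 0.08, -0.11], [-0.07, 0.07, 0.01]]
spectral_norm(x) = 0.99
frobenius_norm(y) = 0.15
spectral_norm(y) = 0.14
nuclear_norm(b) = 0.42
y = b @ x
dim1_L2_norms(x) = [0.61, 0.75, 0.8]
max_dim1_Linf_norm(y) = 0.11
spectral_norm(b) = 0.30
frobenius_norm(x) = 1.26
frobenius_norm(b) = 0.31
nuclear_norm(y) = 0.20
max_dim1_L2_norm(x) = 0.8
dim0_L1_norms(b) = [0.46, 0.24, 0.17]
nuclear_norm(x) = 1.77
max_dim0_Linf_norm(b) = 0.2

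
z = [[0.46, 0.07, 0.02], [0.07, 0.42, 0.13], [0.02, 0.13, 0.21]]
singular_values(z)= [0.54, 0.4, 0.15]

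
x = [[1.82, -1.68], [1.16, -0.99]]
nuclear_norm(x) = 2.96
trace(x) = 0.83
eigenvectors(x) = [[0.80, 0.73], [0.60, 0.68]]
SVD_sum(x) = [[1.84, -1.66],[1.13, -1.02]] + [[-0.02, -0.02], [0.03, 0.03]]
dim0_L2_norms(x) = [2.16, 1.95]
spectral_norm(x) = 2.91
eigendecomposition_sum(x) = [[2.83,-3.03], [2.1,-2.25]] + [[-1.01, 1.35], [-0.94, 1.26]]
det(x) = 0.15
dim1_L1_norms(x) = [3.5, 2.15]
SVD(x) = [[-0.85, -0.52], [-0.52, 0.85]] @ diag([2.908254652556934, 0.050545780050848456]) @ [[-0.74, 0.67], [0.67, 0.74]]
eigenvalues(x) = [0.57, 0.26]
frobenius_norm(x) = 2.91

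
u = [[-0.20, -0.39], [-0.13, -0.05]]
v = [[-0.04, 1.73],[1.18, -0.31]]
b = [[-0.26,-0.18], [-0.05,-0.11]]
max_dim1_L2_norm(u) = 0.44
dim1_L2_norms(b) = [0.32, 0.12]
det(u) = -0.04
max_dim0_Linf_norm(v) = 1.73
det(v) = -2.03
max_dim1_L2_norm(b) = 0.32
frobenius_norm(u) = 0.46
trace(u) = -0.25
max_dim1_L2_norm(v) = 1.73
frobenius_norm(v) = 2.12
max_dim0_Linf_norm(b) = 0.26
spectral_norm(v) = 1.79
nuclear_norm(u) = 0.54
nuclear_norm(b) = 0.39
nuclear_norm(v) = 2.92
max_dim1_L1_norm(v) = 1.77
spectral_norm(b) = 0.33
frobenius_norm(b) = 0.34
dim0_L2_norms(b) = [0.26, 0.21]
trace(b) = -0.37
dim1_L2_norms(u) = [0.44, 0.14]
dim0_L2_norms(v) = [1.18, 1.76]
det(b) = 0.02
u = b @ v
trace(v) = -0.35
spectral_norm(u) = 0.45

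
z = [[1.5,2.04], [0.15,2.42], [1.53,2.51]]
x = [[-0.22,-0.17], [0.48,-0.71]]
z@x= [[0.65, -1.7], [1.13, -1.74], [0.87, -2.04]]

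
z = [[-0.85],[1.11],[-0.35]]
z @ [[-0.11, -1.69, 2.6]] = [[0.09, 1.44, -2.21], [-0.12, -1.88, 2.89], [0.04, 0.59, -0.91]]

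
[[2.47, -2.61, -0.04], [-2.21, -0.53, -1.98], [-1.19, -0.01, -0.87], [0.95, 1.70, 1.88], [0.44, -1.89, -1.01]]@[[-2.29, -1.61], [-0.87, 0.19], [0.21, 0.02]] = [[-3.39,-4.47], [5.11,3.42], [2.55,1.9], [-3.26,-1.17], [0.42,-1.09]]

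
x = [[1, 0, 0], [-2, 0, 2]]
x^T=[[1, -2], [0, 0], [0, 2]]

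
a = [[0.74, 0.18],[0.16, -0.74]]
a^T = [[0.74,0.16], [0.18,-0.74]]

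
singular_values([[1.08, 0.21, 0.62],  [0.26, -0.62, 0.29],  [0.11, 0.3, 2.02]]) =[2.21, 0.99, 0.66]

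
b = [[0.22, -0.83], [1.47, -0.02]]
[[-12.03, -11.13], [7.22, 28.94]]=b @ [[5.13,  19.94], [15.85,  18.69]]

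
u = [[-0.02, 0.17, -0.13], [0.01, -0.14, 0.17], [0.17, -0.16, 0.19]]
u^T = [[-0.02, 0.01, 0.17], [0.17, -0.14, -0.16], [-0.13, 0.17, 0.19]]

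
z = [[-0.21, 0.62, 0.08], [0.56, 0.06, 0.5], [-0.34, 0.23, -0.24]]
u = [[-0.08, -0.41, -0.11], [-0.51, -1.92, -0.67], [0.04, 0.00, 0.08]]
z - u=[[-0.13,1.03,0.19], [1.07,1.98,1.17], [-0.38,0.23,-0.32]]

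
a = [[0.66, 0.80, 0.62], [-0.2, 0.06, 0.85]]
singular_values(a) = [1.29, 0.74]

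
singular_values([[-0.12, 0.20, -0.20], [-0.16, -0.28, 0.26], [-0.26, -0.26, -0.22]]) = [0.5, 0.42, 0.14]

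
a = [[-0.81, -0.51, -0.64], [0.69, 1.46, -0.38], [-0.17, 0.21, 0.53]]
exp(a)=[[0.27, -0.92, -0.39], [1.15, 3.74, -1.36], [-0.03, 0.63, 1.63]]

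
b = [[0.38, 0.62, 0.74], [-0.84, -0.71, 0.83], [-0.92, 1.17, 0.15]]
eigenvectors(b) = [[-0.66+0.00j, -0.66-0.00j, 0.02+0.00j], [-0.01-0.39j, -0.01+0.39j, (-0.78+0j)], [-0.17-0.62j, -0.17+0.62j, (0.62+0j)]]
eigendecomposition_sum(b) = [[0.19+0.59j, 0.30-0.16j, 0.38-0.21j], [-0.35+0.12j, (0.1+0.18j), (0.13+0.22j)], [(-0.51+0.34j), (0.23+0.24j), (0.3+0.3j)]] + [[(0.19-0.59j), 0.30+0.16j, 0.38+0.21j], [-0.35-0.12j, (0.1-0.18j), 0.13-0.22j], [(-0.51-0.34j), 0.23-0.24j, (0.3-0.3j)]] + [[0.00+0.00j, 0.02-0.00j, (-0.01-0j)], [-0.14-0.00j, (-0.9+0j), (0.57+0j)], [(0.11+0j), (0.72-0j), -0.45-0.00j]]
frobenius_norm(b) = 2.28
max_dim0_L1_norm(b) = 2.5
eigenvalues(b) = [(0.59+1.07j), (0.59-1.07j), (-1.35+0j)]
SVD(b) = [[0.34, -0.15, -0.93],[0.03, 0.99, -0.15],[0.94, 0.03, 0.34]] @ diag([1.5540872230151612, 1.3867310086927729, 0.9351951736354008]) @ [[-0.49, 0.83, 0.27], [-0.66, -0.55, 0.51], [-0.57, -0.07, -0.82]]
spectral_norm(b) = 1.55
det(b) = -2.02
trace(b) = -0.18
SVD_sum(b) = [[-0.26, 0.44, 0.14], [-0.02, 0.03, 0.01], [-0.71, 1.22, 0.39]] + [[0.14,0.12,-0.11], [-0.90,-0.75,0.7], [-0.03,-0.02,0.02]] + [[0.50, 0.06, 0.71],[0.08, 0.01, 0.12],[-0.18, -0.02, -0.26]]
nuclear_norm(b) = 3.88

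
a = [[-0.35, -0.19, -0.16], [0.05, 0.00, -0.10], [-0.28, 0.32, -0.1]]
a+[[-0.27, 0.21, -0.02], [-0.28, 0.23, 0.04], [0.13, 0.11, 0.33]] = [[-0.62, 0.02, -0.18], [-0.23, 0.23, -0.06], [-0.15, 0.43, 0.23]]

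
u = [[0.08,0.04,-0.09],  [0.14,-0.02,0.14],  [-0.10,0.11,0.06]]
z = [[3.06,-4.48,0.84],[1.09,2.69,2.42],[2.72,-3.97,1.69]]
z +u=[[3.14, -4.44, 0.75], [1.23, 2.67, 2.56], [2.62, -3.86, 1.75]]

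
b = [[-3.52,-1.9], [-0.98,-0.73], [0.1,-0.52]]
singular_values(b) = [4.18, 0.53]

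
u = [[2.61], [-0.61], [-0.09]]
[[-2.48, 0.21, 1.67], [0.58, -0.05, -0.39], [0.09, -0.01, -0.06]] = u@[[-0.95, 0.08, 0.64]]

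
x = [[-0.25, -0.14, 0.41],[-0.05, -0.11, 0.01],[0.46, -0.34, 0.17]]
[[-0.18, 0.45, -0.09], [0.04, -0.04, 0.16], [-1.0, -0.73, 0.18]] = x @ [[-1.53, -1.13, -0.30], [0.24, 0.99, -1.38], [-1.29, 0.75, -0.88]]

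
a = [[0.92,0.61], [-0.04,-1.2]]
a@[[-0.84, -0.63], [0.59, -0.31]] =[[-0.41, -0.77], [-0.67, 0.40]]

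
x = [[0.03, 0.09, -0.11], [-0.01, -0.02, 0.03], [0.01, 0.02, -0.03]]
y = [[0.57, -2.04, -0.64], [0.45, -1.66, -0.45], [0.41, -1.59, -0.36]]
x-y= [[-0.54,2.13,0.53], [-0.46,1.64,0.48], [-0.4,1.61,0.33]]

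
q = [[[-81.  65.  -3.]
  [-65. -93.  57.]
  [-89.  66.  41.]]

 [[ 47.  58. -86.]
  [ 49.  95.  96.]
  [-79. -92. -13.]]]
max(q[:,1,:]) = 96.0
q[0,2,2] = 41.0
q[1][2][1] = -92.0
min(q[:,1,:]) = -93.0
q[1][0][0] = 47.0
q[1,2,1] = -92.0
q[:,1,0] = [-65.0, 49.0]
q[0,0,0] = -81.0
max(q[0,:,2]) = 57.0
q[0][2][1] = 66.0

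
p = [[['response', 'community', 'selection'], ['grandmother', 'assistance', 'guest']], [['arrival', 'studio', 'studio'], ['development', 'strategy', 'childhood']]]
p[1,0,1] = 'studio'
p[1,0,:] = ['arrival', 'studio', 'studio']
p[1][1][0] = 'development'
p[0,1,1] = 'assistance'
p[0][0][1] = 'community'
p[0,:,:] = [['response', 'community', 'selection'], ['grandmother', 'assistance', 'guest']]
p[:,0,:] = [['response', 'community', 'selection'], ['arrival', 'studio', 'studio']]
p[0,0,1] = 'community'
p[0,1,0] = 'grandmother'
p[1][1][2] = 'childhood'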